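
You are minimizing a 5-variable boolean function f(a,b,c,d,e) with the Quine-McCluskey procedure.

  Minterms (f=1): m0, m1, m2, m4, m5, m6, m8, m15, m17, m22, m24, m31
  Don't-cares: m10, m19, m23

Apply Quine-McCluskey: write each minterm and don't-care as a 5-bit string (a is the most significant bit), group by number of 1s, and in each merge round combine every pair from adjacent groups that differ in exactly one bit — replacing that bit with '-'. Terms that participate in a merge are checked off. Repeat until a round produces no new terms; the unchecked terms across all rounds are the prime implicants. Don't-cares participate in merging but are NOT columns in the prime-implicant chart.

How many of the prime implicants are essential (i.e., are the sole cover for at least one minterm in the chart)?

[col 0] 00000*, 00001*, 00010*, 00100*, 00101*, 00110*, 01000*, 01010*, 01111*, 10001*, 10011*, 10110*, 10111*, 11000*, 11111*
[col 1] -0001, -0110, -1000, -1111, 0-000*, 0-010*, 00-00*, 00-01*, 00-10*, 000-0*, 0000-*, 001-0*, 0010-*, 010-0*, 1-111, 10-11, 100-1, 1011-
[col 2] 0-0-0, 00--0, 00-0-
Prime implicants: -0001, -0110, -1000, -1111, 0-0-0, 00--0, 00-0-, 1-111, 10-11, 100-1, 1011-
PI chart (minterm → PIs covering it):
  0 | 0-0-0,00--0,00-0-
  1 | -0001,00-0-
  2 | 0-0-0,00--0
  4 | 00--0,00-0-
  5 | 00-0-  (sole → essential)
  6 | -0110,00--0
  8 | -1000,0-0-0
  15 | -1111  (sole → essential)
  17 | -0001,100-1
  22 | -0110,1011-
  24 | -1000  (sole → essential)
  31 | -1111,1-111
Essential prime implicants: -1000, -1111, 00-0-

3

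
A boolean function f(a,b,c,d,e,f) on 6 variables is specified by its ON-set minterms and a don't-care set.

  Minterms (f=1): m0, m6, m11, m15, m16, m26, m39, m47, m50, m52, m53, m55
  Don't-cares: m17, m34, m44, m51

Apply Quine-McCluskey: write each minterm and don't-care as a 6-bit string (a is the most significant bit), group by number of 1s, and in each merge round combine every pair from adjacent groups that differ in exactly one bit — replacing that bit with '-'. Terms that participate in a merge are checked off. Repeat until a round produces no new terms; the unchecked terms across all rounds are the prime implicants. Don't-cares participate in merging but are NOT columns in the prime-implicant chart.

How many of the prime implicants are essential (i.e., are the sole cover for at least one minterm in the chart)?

[col 0] 000000*, 000110, 001011*, 001111*, 010000*, 010001*, 011010, 100010*, 100111*, 101100, 101111*, 110010*, 110011*, 110100*, 110101*, 110111*
[col 1] -01111, 0-0000, 001-11, 01000-, 1-0010, 1-0111, 10-111, 110-11, 11001-, 1101-1, 11010-
Prime implicants: -01111, 0-0000, 000110, 001-11, 01000-, 011010, 1-0010, 1-0111, 10-111, 101100, 110-11, 11001-, 1101-1, 11010-
PI chart (minterm → PIs covering it):
  0 | 0-0000  (sole → essential)
  6 | 000110  (sole → essential)
  11 | 001-11  (sole → essential)
  15 | -01111,001-11
  16 | 0-0000,01000-
  26 | 011010  (sole → essential)
  39 | 1-0111,10-111
  47 | -01111,10-111
  50 | 1-0010,11001-
  52 | 11010-  (sole → essential)
  53 | 1101-1,11010-
  55 | 1-0111,110-11,1101-1
Essential prime implicants: 0-0000, 000110, 001-11, 011010, 11010-

5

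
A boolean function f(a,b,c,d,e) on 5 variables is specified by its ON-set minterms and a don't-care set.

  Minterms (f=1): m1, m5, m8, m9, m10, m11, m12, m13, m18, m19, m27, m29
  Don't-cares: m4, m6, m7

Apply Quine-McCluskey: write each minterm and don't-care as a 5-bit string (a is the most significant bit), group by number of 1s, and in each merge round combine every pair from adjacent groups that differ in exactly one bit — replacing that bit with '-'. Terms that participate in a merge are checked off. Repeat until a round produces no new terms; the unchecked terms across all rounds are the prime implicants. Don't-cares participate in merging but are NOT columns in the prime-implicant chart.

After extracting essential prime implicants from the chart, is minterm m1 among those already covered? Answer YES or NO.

[col 0] 00001*, 00100*, 00101*, 00110*, 00111*, 01000*, 01001*, 01010*, 01011*, 01100*, 01101*, 10010*, 10011*, 11011*, 11101*
[col 1] -1011, -1101, 0-001*, 0-100*, 0-101*, 00-01*, 001-0*, 001-1*, 0010-*, 0011-*, 01-00*, 01-01*, 010-0*, 010-1*, 0100-*, 0101-*, 0110-*, 1-011, 1001-
[col 2] 0--01, 0-10-, 001--, 01-0-, 010--
Prime implicants: -1011, -1101, 0--01, 0-10-, 001--, 01-0-, 010--, 1-011, 1001-
PI chart (minterm → PIs covering it):
  1 | 0--01  (sole → essential)
  5 | 0--01,0-10-,001--
  8 | 01-0-,010--
  9 | 0--01,01-0-,010--
  10 | 010--  (sole → essential)
  11 | -1011,010--
  12 | 0-10-,01-0-
  13 | -1101,0--01,0-10-,01-0-
  18 | 1001-  (sole → essential)
  19 | 1-011,1001-
  27 | -1011,1-011
  29 | -1101  (sole → essential)
Essential prime implicants: -1101, 0--01, 010--, 1001-

YES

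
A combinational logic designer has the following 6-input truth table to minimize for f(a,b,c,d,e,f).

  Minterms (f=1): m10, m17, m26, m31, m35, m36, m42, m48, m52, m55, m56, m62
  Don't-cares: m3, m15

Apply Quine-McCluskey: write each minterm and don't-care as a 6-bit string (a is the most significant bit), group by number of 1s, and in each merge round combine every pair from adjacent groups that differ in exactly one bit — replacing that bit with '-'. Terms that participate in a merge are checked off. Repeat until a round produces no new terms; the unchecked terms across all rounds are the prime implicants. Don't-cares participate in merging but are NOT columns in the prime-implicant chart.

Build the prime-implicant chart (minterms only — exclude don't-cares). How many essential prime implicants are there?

size-2^0 implicants → 000011(✓)  001010(✓)  001111(✓)  010001  011010(✓)  011111(✓)  100011(✓)  100100(✓)  101010(✓)  110000(✓)  110100(✓)  110111  111000(✓)  111110
size-2^1 implicants → -00011  -01010  0-1010  0-1111  1-0100  11-000  110-00
Unchecked terms (primes): -00011, -01010, 0-1010, 0-1111, 010001, 1-0100, 11-000, 110-00, 110111, 111110
Minterm coverage:
  m10 ⊆ -01010,0-1010
  m17 ⊆ 010001 [E]
  m26 ⊆ 0-1010 [E]
  m31 ⊆ 0-1111 [E]
  m35 ⊆ -00011 [E]
  m36 ⊆ 1-0100 [E]
  m42 ⊆ -01010 [E]
  m48 ⊆ 11-000,110-00
  m52 ⊆ 1-0100,110-00
  m55 ⊆ 110111 [E]
  m56 ⊆ 11-000 [E]
  m62 ⊆ 111110 [E]
E = {-00011, -01010, 0-1010, 0-1111, 010001, 1-0100, 11-000, 110111, 111110}

9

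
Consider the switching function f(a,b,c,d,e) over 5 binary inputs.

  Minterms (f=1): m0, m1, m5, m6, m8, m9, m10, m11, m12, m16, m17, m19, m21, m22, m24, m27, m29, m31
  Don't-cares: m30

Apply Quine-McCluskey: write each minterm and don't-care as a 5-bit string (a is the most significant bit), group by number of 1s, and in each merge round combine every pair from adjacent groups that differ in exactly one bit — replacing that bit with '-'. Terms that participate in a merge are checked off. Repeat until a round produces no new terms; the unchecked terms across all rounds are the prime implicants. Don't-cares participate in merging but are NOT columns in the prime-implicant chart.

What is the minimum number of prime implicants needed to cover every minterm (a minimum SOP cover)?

[col 0] 00000*, 00001*, 00101*, 00110*, 01000*, 01001*, 01010*, 01011*, 01100*, 10000*, 10001*, 10011*, 10101*, 10110*, 11000*, 11011*, 11101*, 11110*, 11111*
[col 1] -0000*, -0001*, -0101*, -0110, -1000*, -1011, 0-000*, 0-001*, 00-01*, 0000-*, 01-00, 010-0*, 010-1*, 0100-*, 0101-*, 1-000*, 1-011, 1-101, 1-110, 10-01*, 100-1, 1000-*, 11-11, 111-1, 1111-
[col 2] --000, -0-01, -000-, 0-00-, 010--
Prime implicants: --000, -0-01, -000-, -0110, -1011, 0-00-, 01-00, 010--, 1-011, 1-101, 1-110, 100-1, 11-11, 111-1, 1111-
PI chart (minterm → PIs covering it):
  0 | --000,-000-,0-00-
  1 | -0-01,-000-,0-00-
  5 | -0-01  (sole → essential)
  6 | -0110  (sole → essential)
  8 | --000,0-00-,01-00,010--
  9 | 0-00-,010--
  10 | 010--  (sole → essential)
  11 | -1011,010--
  12 | 01-00  (sole → essential)
  16 | --000,-000-
  17 | -0-01,-000-,100-1
  19 | 1-011,100-1
  21 | -0-01,1-101
  22 | -0110,1-110
  24 | --000  (sole → essential)
  27 | -1011,1-011,11-11
  29 | 1-101,111-1
  31 | 11-11,111-1,1111-
Essential prime implicants: --000, -0-01, -0110, 01-00, 010--
Petrick residual → 1-011, 111-1
Minimum SOP uses 7 PIs: c'd'e' + b'd'e + b'cde' + a'bd'e' + a'bc' + ac'de + abce

7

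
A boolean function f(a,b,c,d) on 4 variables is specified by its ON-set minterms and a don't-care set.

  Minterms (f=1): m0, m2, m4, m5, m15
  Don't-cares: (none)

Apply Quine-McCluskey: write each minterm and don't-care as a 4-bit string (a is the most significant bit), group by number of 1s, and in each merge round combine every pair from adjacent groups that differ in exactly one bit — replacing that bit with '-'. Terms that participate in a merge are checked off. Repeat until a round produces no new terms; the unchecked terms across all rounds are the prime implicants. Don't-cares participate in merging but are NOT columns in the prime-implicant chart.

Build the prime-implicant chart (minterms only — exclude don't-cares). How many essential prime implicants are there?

Round 0: 0000✓ 0010✓ 0100✓ 0101✓ 1111
Round 1: 0-00 00-0 010-
PIs = {0-00, 00-0, 010-, 1111}
Coverage chart:
  m0: 0-00,00-0
  m2: 00-0 ←essential
  m4: 0-00,010-
  m5: 010- ←essential
  m15: 1111 ←essential
Essential: 00-0, 010-, 1111

3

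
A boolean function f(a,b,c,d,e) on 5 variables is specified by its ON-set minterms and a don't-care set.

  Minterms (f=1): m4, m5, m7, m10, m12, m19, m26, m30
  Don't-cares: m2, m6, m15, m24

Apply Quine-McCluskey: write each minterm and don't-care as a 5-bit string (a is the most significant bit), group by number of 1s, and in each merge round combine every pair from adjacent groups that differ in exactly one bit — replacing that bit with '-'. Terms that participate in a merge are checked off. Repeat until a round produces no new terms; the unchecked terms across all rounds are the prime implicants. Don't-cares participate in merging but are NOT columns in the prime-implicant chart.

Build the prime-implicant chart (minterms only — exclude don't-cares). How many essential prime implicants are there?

Round 0: 00010✓ 00100✓ 00101✓ 00110✓ 00111✓ 01010✓ 01100✓ 01111✓ 10011 11000✓ 11010✓ 11110✓
Round 1: -1010 0-010 0-100 0-111 00-10 001-0✓ 001-1✓ 0010-✓ 0011-✓ 11-10 110-0
Round 2: 001--
PIs = {-1010, 0-010, 0-100, 0-111, 00-10, 001--, 10011, 11-10, 110-0}
Coverage chart:
  m4: 0-100,001--
  m5: 001-- ←essential
  m7: 0-111,001--
  m10: -1010,0-010
  m12: 0-100 ←essential
  m19: 10011 ←essential
  m26: -1010,11-10,110-0
  m30: 11-10 ←essential
Essential: 0-100, 001--, 10011, 11-10

4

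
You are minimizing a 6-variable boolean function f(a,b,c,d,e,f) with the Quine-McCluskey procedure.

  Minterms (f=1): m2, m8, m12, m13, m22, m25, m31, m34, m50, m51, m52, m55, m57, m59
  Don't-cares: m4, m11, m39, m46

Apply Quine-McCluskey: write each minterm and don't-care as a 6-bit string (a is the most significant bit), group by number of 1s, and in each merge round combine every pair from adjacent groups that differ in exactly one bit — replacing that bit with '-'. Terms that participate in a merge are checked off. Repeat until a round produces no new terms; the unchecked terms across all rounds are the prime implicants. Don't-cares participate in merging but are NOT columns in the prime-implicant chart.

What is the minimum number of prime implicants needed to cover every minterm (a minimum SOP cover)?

Round 0: 000010✓ 000100✓ 001000✓ 001011 001100✓ 001101✓ 010110 011001✓ 011111 100010✓ 100111✓ 101110 110010✓ 110011✓ 110100 110111✓ 111001✓ 111011✓
Round 1: -00010 -11001 00-100 001-00 00110- 1-0010 1-0111 11-011 110-11 11001- 1110-1
PIs = {-00010, -11001, 00-100, 001-00, 001011, 00110-, 010110, 011111, 1-0010, 1-0111, 101110, 11-011, 110-11, 11001-, 110100, 1110-1}
Coverage chart:
  m2: -00010 ←essential
  m8: 001-00 ←essential
  m12: 00-100,001-00,00110-
  m13: 00110- ←essential
  m22: 010110 ←essential
  m25: -11001 ←essential
  m31: 011111 ←essential
  m34: -00010,1-0010
  m50: 1-0010,11001-
  m51: 11-011,110-11,11001-
  m52: 110100 ←essential
  m55: 1-0111,110-11
  m57: -11001,1110-1
  m59: 11-011,1110-1
Essential: -00010, -11001, 001-00, 00110-, 010110, 011111, 110100
Petrick residual → 1-0010, 1-0111, 11-011
Min cover (10 terms): b'c'd'ef' + bcd'e'f + a'b'ce'f' + a'b'cde' + a'bc'def' + a'bcdef + ac'd'ef' + ac'def + abd'ef + abc'de'f'

10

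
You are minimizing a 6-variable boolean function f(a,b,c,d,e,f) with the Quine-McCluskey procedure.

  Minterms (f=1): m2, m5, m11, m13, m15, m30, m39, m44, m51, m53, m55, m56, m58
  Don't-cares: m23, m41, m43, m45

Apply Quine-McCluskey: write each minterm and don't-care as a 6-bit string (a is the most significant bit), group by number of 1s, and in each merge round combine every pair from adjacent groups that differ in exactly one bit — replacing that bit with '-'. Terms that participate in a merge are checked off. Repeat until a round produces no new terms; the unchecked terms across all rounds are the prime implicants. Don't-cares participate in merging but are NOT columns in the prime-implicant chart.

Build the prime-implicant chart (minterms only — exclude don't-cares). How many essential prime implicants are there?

Round 0: 000010 000101✓ 001011✓ 001101✓ 001111✓ 010111✓ 011110 100111✓ 101001✓ 101011✓ 101100✓ 101101✓ 110011✓ 110101✓ 110111✓ 111000✓ 111010✓
Round 1: -01011 -01101 -10111 00-101 001-11 0011-1 1-0111 101-01 1010-1 10110- 110-11 1101-1 1110-0
PIs = {-01011, -01101, -10111, 00-101, 000010, 001-11, 0011-1, 011110, 1-0111, 101-01, 1010-1, 10110-, 110-11, 1101-1, 1110-0}
Coverage chart:
  m2: 000010 ←essential
  m5: 00-101 ←essential
  m11: -01011,001-11
  m13: -01101,00-101,0011-1
  m15: 001-11,0011-1
  m30: 011110 ←essential
  m39: 1-0111 ←essential
  m44: 10110- ←essential
  m51: 110-11 ←essential
  m53: 1101-1 ←essential
  m55: -10111,1-0111,110-11,1101-1
  m56: 1110-0 ←essential
  m58: 1110-0 ←essential
Essential: 00-101, 000010, 011110, 1-0111, 10110-, 110-11, 1101-1, 1110-0

8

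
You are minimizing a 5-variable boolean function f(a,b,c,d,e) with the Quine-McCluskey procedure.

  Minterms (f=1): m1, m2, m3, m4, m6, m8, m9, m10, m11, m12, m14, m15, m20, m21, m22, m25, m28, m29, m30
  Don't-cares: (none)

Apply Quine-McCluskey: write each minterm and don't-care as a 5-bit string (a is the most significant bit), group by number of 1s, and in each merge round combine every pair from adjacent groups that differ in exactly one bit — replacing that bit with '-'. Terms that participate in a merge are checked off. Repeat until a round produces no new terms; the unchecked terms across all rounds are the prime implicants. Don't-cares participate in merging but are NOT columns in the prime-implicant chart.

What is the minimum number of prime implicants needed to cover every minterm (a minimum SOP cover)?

Round 0: 00001✓ 00010✓ 00011✓ 00100✓ 00110✓ 01000✓ 01001✓ 01010✓ 01011✓ 01100✓ 01110✓ 01111✓ 10100✓ 10101✓ 10110✓ 11001✓ 11100✓ 11101✓ 11110✓
Round 1: -0100✓ -0110✓ -1001 -1100✓ -1110✓ 0-001✓ 0-010✓ 0-011✓ 0-100✓ 0-110✓ 00-10✓ 000-1✓ 0001-✓ 001-0✓ 01-00✓ 01-10✓ 01-11✓ 010-0✓ 010-1✓ 0100-✓ 0101-✓ 011-0✓ 0111-✓ 1-100✓ 1-101✓ 1-110✓ 101-0✓ 1010-✓ 11-01 111-0✓ 1110-✓
Round 2: --100✓ --110✓ -01-0✓ -11-0✓ 0--10 0-0-1 0-01- 0-1-0✓ 01--0 01-1- 010-- 1-1-0✓ 1-10-
Round 3: --1-0
PIs = {--1-0, -1001, 0--10, 0-0-1, 0-01-, 01--0, 01-1-, 010--, 1-10-, 11-01}
Coverage chart:
  m1: 0-0-1 ←essential
  m2: 0--10,0-01-
  m3: 0-0-1,0-01-
  m4: --1-0 ←essential
  m6: --1-0,0--10
  m8: 01--0,010--
  m9: -1001,0-0-1,010--
  m10: 0--10,0-01-,01--0,01-1-,010--
  m11: 0-0-1,0-01-,01-1-,010--
  m12: --1-0,01--0
  m14: --1-0,0--10,01--0,01-1-
  m15: 01-1- ←essential
  m20: --1-0,1-10-
  m21: 1-10- ←essential
  m22: --1-0 ←essential
  m25: -1001,11-01
  m28: --1-0,1-10-
  m29: 1-10-,11-01
  m30: --1-0 ←essential
Essential: --1-0, 0-0-1, 01-1-, 1-10-
Petrick residual → -1001, 0--10, 01--0
Min cover (7 terms): ce' + bc'd'e + a'de' + a'c'e + a'be' + a'bd + acd'

7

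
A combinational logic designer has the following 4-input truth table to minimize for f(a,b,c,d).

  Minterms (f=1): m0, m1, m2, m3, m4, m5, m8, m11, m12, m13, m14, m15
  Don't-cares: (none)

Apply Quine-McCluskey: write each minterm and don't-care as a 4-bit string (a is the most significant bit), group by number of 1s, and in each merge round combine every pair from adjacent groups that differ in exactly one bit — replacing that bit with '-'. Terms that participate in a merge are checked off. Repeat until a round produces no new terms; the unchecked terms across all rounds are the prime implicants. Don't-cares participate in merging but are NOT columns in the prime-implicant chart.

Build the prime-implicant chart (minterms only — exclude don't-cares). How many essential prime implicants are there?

[col 0] 0000*, 0001*, 0010*, 0011*, 0100*, 0101*, 1000*, 1011*, 1100*, 1101*, 1110*, 1111*
[col 1] -000*, -011, -100*, -101*, 0-00*, 0-01*, 00-0*, 00-1*, 000-*, 001-*, 010-*, 1-00*, 1-11, 11-0*, 11-1*, 110-*, 111-*
[col 2] --00, -10-, 0-0-, 00--, 11--
Prime implicants: --00, -011, -10-, 0-0-, 00--, 1-11, 11--
PI chart (minterm → PIs covering it):
  0 | --00,0-0-,00--
  1 | 0-0-,00--
  2 | 00--  (sole → essential)
  3 | -011,00--
  4 | --00,-10-,0-0-
  5 | -10-,0-0-
  8 | --00  (sole → essential)
  11 | -011,1-11
  12 | --00,-10-,11--
  13 | -10-,11--
  14 | 11--  (sole → essential)
  15 | 1-11,11--
Essential prime implicants: --00, 00--, 11--

3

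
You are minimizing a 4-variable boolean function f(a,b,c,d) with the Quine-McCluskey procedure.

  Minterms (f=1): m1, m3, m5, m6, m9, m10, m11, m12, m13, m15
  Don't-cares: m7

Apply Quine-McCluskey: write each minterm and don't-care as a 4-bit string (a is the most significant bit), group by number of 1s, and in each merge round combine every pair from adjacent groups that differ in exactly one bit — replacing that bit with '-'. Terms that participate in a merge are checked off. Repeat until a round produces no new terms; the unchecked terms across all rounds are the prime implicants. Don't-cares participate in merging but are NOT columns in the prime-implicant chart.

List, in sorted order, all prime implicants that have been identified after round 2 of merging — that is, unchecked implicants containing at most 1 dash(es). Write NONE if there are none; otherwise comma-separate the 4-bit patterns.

011-, 101-, 110-

size-2^0 implicants → 0001(✓)  0011(✓)  0101(✓)  0110(✓)  0111(✓)  1001(✓)  1010(✓)  1011(✓)  1100(✓)  1101(✓)  1111(✓)
size-2^1 implicants → -001(✓)  -011(✓)  -101(✓)  -111(✓)  0-01(✓)  0-11(✓)  00-1(✓)  01-1(✓)  011-  1-01(✓)  1-11(✓)  10-1(✓)  101-  11-1(✓)  110-
size-2^2 implicants → --01(✓)  --11(✓)  -0-1(✓)  -1-1(✓)  0--1(✓)  1--1(✓)
size-2^3 implicants → ---1
Unchecked terms (primes): ---1, 011-, 101-, 110-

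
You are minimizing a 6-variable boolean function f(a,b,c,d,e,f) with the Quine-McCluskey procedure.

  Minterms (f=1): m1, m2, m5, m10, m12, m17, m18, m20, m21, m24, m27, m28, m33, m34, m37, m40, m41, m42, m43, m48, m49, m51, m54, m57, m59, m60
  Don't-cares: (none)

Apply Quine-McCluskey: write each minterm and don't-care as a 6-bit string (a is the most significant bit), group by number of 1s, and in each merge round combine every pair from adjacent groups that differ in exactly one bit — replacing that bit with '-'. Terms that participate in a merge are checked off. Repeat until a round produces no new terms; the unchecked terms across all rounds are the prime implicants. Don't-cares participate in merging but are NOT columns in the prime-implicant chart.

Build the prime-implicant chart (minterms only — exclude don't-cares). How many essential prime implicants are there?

11

Round 0: 000001✓ 000010✓ 000101✓ 001010✓ 001100✓ 010001✓ 010010✓ 010100✓ 010101✓ 011000✓ 011011✓ 011100✓ 100001✓ 100010✓ 100101✓ 101000✓ 101001✓ 101010✓ 101011✓ 110000✓ 110001✓ 110011✓ 110110 111001✓ 111011✓ 111100✓
Round 1: -00001✓ -00010✓ -00101✓ -01010✓ -10001✓ -11011 -11100 0-0001✓ 0-0010 0-0101✓ 0-1100 00-010✓ 000-01✓ 01-100 010-01✓ 01010- 011-00 1-0001✓ 1-1001✓ 1-1011✓ 10-001✓ 10-010✓ 100-01✓ 1010-0✓ 1010-1✓ 10100-✓ 10101-✓ 11-001✓ 11-011✓ 1100-1✓ 11000- 1110-1✓
Round 2: --0001 -0-010 -00-01 0-0-01 1--001 1-10-1 1010-- 11-0-1
PIs = {--0001, -0-010, -00-01, -11011, -11100, 0-0-01, 0-0010, 0-1100, 01-100, 01010-, 011-00, 1--001, 1-10-1, 1010--, 11-0-1, 11000-, 110110}
Coverage chart:
  m1: --0001,-00-01,0-0-01
  m2: -0-010,0-0010
  m5: -00-01,0-0-01
  m10: -0-010 ←essential
  m12: 0-1100 ←essential
  m17: --0001,0-0-01
  m18: 0-0010 ←essential
  m20: 01-100,01010-
  m21: 0-0-01,01010-
  m24: 011-00 ←essential
  m27: -11011 ←essential
  m28: -11100,0-1100,01-100,011-00
  m33: --0001,-00-01,1--001
  m34: -0-010 ←essential
  m37: -00-01 ←essential
  m40: 1010-- ←essential
  m41: 1--001,1-10-1,1010--
  m42: -0-010,1010--
  m43: 1-10-1,1010--
  m48: 11000- ←essential
  m49: --0001,1--001,11-0-1,11000-
  m51: 11-0-1 ←essential
  m54: 110110 ←essential
  m57: 1--001,1-10-1,11-0-1
  m59: -11011,1-10-1,11-0-1
  m60: -11100 ←essential
Essential: -0-010, -00-01, -11011, -11100, 0-0010, 0-1100, 011-00, 1010--, 11-0-1, 11000-, 110110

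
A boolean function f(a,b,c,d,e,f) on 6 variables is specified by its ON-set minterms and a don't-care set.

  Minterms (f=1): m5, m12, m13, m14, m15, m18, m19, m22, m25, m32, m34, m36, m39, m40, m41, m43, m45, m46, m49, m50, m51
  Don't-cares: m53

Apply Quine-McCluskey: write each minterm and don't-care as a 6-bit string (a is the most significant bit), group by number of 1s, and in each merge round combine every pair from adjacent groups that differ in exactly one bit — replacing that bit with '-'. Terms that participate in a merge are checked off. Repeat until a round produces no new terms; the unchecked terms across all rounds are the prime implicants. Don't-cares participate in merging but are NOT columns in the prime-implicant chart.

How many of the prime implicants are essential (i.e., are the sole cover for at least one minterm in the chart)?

[col 0] 000101*, 001100*, 001101*, 001110*, 001111*, 010010*, 010011*, 010110*, 011001, 100000*, 100010*, 100100*, 100111, 101000*, 101001*, 101011*, 101101*, 101110*, 110001*, 110010*, 110011*, 110101*
[col 1] -01101, -01110, -10010*, -10011*, 00-101, 0011-0*, 0011-1*, 00110-*, 00111-*, 010-10, 01001-*, 1-0010, 10-000, 100-00, 1000-0, 101-01, 1010-1, 10100-, 110-01, 1100-1, 11001-*
[col 2] -1001-, 0011--
Prime implicants: -01101, -01110, -1001-, 00-101, 0011--, 010-10, 011001, 1-0010, 10-000, 100-00, 1000-0, 100111, 101-01, 1010-1, 10100-, 110-01, 1100-1
PI chart (minterm → PIs covering it):
  5 | 00-101  (sole → essential)
  12 | 0011--  (sole → essential)
  13 | -01101,00-101,0011--
  14 | -01110,0011--
  15 | 0011--  (sole → essential)
  18 | -1001-,010-10
  19 | -1001-  (sole → essential)
  22 | 010-10  (sole → essential)
  25 | 011001  (sole → essential)
  32 | 10-000,100-00,1000-0
  34 | 1-0010,1000-0
  36 | 100-00  (sole → essential)
  39 | 100111  (sole → essential)
  40 | 10-000,10100-
  41 | 101-01,1010-1,10100-
  43 | 1010-1  (sole → essential)
  45 | -01101,101-01
  46 | -01110  (sole → essential)
  49 | 110-01,1100-1
  50 | -1001-,1-0010
  51 | -1001-,1100-1
Essential prime implicants: -01110, -1001-, 00-101, 0011--, 010-10, 011001, 100-00, 100111, 1010-1

9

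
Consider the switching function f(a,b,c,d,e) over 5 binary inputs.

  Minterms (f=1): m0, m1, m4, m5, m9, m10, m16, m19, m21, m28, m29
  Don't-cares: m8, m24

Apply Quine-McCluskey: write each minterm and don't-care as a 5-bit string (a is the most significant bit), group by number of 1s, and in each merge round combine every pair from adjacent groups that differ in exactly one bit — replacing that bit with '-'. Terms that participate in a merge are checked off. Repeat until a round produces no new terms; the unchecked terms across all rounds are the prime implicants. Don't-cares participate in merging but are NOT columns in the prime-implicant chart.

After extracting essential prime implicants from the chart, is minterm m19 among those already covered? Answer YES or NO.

size-2^0 implicants → 00000(✓)  00001(✓)  00100(✓)  00101(✓)  01000(✓)  01001(✓)  01010(✓)  10000(✓)  10011  10101(✓)  11000(✓)  11100(✓)  11101(✓)
size-2^1 implicants → -0000(✓)  -0101  -1000(✓)  0-000(✓)  0-001(✓)  00-00(✓)  00-01(✓)  0000-(✓)  0010-(✓)  010-0  0100-(✓)  1-000(✓)  1-101  11-00  1110-
size-2^2 implicants → --000  0-00-  00-0-
Unchecked terms (primes): --000, -0101, 0-00-, 00-0-, 010-0, 1-101, 10011, 11-00, 1110-
Minterm coverage:
  m0 ⊆ --000,0-00-,00-0-
  m1 ⊆ 0-00-,00-0-
  m4 ⊆ 00-0- [E]
  m5 ⊆ -0101,00-0-
  m9 ⊆ 0-00- [E]
  m10 ⊆ 010-0 [E]
  m16 ⊆ --000 [E]
  m19 ⊆ 10011 [E]
  m21 ⊆ -0101,1-101
  m28 ⊆ 11-00,1110-
  m29 ⊆ 1-101,1110-
E = {--000, 0-00-, 00-0-, 010-0, 10011}

YES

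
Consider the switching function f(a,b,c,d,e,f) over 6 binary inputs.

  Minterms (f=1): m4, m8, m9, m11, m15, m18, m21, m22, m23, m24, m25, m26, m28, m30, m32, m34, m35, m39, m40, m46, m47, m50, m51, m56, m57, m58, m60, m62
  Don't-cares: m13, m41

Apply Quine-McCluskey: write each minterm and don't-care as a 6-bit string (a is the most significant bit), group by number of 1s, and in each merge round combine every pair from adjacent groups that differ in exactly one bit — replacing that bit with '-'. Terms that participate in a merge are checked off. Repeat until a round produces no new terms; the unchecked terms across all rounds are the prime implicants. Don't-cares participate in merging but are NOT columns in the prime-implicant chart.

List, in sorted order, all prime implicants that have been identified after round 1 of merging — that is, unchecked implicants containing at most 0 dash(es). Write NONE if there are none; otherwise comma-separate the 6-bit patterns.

[col 0] 000100, 001000*, 001001*, 001011*, 001101*, 001111*, 010010*, 010101*, 010110*, 010111*, 011000*, 011001*, 011010*, 011100*, 011110*, 100000*, 100010*, 100011*, 100111*, 101000*, 101001*, 101110*, 101111*, 110010*, 110011*, 111000*, 111001*, 111010*, 111100*, 111110*
[col 1] -01000*, -01001*, -01111, -10010*, -11000*, -11001*, -11010*, -11100*, -11110*, 0-1000*, 0-1001*, 001-01*, 001-11*, 0010-1*, 00100-*, 0011-1*, 01-010*, 01-110*, 010-10*, 0101-1, 01011-, 011-00*, 011-10*, 0110-0*, 01100-*, 0111-0*, 1-0010*, 1-0011*, 1-1000*, 1-1001*, 1-1110, 10-000, 10-111, 100-11, 1000-0, 10001-*, 10100-*, 10111-, 11-010*, 11001-*, 111-00*, 111-10*, 1110-0*, 11100-*, 1111-0*
[col 2] --1000*, --1001*, -0100-*, -1-010, -11-00*, -11-10*, -110-0*, -1100-*, -111-0*, 0-100-*, 001--1, 01--10, 011--0*, 1-001-, 1-100-*, 111--0*
[col 3] --100-, -11--0
Prime implicants: --100-, -01111, -1-010, -11--0, 000100, 001--1, 01--10, 0101-1, 01011-, 1-001-, 1-1110, 10-000, 10-111, 100-11, 1000-0, 10111-

000100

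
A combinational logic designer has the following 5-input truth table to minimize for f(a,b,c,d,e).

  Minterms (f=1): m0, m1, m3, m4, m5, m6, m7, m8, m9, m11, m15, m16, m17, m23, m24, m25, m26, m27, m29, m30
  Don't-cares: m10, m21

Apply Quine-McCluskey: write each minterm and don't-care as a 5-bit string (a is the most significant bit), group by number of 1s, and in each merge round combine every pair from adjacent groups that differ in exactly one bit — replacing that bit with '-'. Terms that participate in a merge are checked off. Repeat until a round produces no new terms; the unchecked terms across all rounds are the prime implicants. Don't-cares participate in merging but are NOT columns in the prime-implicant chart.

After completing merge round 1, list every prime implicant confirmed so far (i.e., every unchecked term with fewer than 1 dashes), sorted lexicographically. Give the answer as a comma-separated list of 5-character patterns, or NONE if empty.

NONE

[col 0] 00000*, 00001*, 00011*, 00100*, 00101*, 00110*, 00111*, 01000*, 01001*, 01010*, 01011*, 01111*, 10000*, 10001*, 10101*, 10111*, 11000*, 11001*, 11010*, 11011*, 11101*, 11110*
[col 1] -0000*, -0001*, -0101*, -0111*, -1000*, -1001*, -1010*, -1011*, 0-000*, 0-001*, 0-011*, 0-111*, 00-00*, 00-01*, 00-11*, 000-1*, 0000-*, 001-0*, 001-1*, 0010-*, 0011-*, 01-11*, 010-0*, 010-1*, 0100-*, 0101-*, 1-000*, 1-001*, 1-101*, 10-01*, 1000-*, 101-1*, 11-01*, 11-10, 110-0*, 110-1*, 1100-*, 1101-*
[col 2] --000*, --001*, -0-01, -000-*, -01-1, -10-0*, -10-1*, -100-*, -101-*, 0--11, 0-0-1, 0-00-*, 00--1, 00-0-, 001--, 010--*, 1--01, 1-00-*, 110--*
[col 3] --00-, -10--
Prime implicants: --00-, -0-01, -01-1, -10--, 0--11, 0-0-1, 00--1, 00-0-, 001--, 1--01, 11-10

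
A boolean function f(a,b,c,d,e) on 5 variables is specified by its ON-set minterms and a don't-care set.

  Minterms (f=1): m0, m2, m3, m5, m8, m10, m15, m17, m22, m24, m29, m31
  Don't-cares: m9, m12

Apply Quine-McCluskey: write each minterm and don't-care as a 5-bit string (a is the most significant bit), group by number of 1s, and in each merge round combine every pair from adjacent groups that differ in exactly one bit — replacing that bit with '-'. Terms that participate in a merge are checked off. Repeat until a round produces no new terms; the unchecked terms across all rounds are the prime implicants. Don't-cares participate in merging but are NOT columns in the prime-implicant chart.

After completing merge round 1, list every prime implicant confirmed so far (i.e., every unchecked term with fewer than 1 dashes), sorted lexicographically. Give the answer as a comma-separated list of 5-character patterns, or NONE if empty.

00101, 10001, 10110

size-2^0 implicants → 00000(✓)  00010(✓)  00011(✓)  00101  01000(✓)  01001(✓)  01010(✓)  01100(✓)  01111(✓)  10001  10110  11000(✓)  11101(✓)  11111(✓)
size-2^1 implicants → -1000  -1111  0-000(✓)  0-010(✓)  000-0(✓)  0001-  01-00  010-0(✓)  0100-  111-1
size-2^2 implicants → 0-0-0
Unchecked terms (primes): -1000, -1111, 0-0-0, 0001-, 00101, 01-00, 0100-, 10001, 10110, 111-1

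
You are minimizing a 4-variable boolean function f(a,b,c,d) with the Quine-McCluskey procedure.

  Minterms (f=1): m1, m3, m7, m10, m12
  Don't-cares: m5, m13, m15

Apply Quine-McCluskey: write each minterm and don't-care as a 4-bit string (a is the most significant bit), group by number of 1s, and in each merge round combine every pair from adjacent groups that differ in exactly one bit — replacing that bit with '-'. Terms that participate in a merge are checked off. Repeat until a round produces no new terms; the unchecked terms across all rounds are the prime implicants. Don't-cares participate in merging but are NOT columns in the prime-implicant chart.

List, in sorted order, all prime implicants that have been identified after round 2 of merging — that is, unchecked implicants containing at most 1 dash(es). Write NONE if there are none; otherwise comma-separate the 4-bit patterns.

1010, 110-

[col 0] 0001*, 0011*, 0101*, 0111*, 1010, 1100*, 1101*, 1111*
[col 1] -101*, -111*, 0-01*, 0-11*, 00-1*, 01-1*, 11-1*, 110-
[col 2] -1-1, 0--1
Prime implicants: -1-1, 0--1, 1010, 110-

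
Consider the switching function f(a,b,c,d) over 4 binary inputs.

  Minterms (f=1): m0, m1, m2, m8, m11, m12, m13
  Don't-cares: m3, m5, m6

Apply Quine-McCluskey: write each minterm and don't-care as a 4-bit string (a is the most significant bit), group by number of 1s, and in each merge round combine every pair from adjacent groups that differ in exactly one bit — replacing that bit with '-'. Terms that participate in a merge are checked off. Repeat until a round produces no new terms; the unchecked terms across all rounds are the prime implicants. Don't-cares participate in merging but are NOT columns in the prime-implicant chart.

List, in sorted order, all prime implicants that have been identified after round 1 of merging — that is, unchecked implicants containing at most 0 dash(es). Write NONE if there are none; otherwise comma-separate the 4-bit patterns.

[col 0] 0000*, 0001*, 0010*, 0011*, 0101*, 0110*, 1000*, 1011*, 1100*, 1101*
[col 1] -000, -011, -101, 0-01, 0-10, 00-0*, 00-1*, 000-*, 001-*, 1-00, 110-
[col 2] 00--
Prime implicants: -000, -011, -101, 0-01, 0-10, 00--, 1-00, 110-

NONE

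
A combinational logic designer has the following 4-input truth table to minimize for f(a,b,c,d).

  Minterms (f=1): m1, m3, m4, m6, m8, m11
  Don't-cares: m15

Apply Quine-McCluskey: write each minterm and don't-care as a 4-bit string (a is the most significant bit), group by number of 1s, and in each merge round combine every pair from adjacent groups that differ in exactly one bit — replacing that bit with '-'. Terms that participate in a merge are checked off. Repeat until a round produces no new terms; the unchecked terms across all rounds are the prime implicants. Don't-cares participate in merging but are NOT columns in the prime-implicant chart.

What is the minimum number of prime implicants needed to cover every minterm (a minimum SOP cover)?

4

[col 0] 0001*, 0011*, 0100*, 0110*, 1000, 1011*, 1111*
[col 1] -011, 00-1, 01-0, 1-11
Prime implicants: -011, 00-1, 01-0, 1-11, 1000
PI chart (minterm → PIs covering it):
  1 | 00-1  (sole → essential)
  3 | -011,00-1
  4 | 01-0  (sole → essential)
  6 | 01-0  (sole → essential)
  8 | 1000  (sole → essential)
  11 | -011,1-11
Essential prime implicants: 00-1, 01-0, 1000
Petrick residual → -011
Minimum SOP uses 4 PIs: b'cd + a'b'd + a'bd' + ab'c'd'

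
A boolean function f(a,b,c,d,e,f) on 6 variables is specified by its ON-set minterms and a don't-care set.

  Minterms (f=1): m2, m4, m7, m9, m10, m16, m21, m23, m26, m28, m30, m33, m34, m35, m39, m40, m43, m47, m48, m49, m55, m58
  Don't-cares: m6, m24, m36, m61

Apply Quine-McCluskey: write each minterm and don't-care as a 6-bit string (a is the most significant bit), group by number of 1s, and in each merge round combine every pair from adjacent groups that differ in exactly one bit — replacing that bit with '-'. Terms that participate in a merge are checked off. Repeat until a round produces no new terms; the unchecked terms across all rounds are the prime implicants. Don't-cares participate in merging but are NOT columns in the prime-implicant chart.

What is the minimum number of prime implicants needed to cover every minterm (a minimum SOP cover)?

12

Round 0: 000010✓ 000100✓ 000110✓ 000111✓ 001001 001010✓ 010000✓ 010101✓ 010111✓ 011000✓ 011010✓ 011100✓ 011110✓ 100001✓ 100010✓ 100011✓ 100100✓ 100111✓ 101000 101011✓ 101111✓ 110000✓ 110001✓ 110111✓ 111010✓ 111101
Round 1: -00010 -00100 -00111✓ -10000 -10111✓ -11010 0-0111✓ 0-1010 00-010 000-10 0001-0 00011- 01-000 0101-1 011-00✓ 011-10✓ 0110-0✓ 0111-0✓ 1-0001 1-0111✓ 10-011✓ 10-111✓ 100-11✓ 1000-1 10001- 101-11✓ 11000-
Round 2: --0111 011--0 10--11
PIs = {--0111, -00010, -00100, -10000, -11010, 0-1010, 00-010, 000-10, 0001-0, 00011-, 001001, 01-000, 0101-1, 011--0, 1-0001, 10--11, 1000-1, 10001-, 101000, 11000-, 111101}
Coverage chart:
  m2: -00010,00-010,000-10
  m4: -00100,0001-0
  m7: --0111,00011-
  m9: 001001 ←essential
  m10: 0-1010,00-010
  m16: -10000,01-000
  m21: 0101-1 ←essential
  m23: --0111,0101-1
  m26: -11010,0-1010,011--0
  m28: 011--0 ←essential
  m30: 011--0 ←essential
  m33: 1-0001,1000-1
  m34: -00010,10001-
  m35: 10--11,1000-1,10001-
  m39: --0111,10--11
  m40: 101000 ←essential
  m43: 10--11 ←essential
  m47: 10--11 ←essential
  m48: -10000,11000-
  m49: 1-0001,11000-
  m55: --0111 ←essential
  m58: -11010 ←essential
Essential: --0111, -11010, 001001, 0101-1, 011--0, 10--11, 101000
Petrick residual → -00010, -00100, -10000, 0-1010, 1-0001
Min cover (12 terms): c'def + b'c'd'ef' + b'c'de'f' + bc'd'e'f' + bcd'ef' + a'cd'ef' + a'b'cd'e'f + a'bc'df + a'bcf' + ac'd'e'f + ab'ef + ab'cd'e'f'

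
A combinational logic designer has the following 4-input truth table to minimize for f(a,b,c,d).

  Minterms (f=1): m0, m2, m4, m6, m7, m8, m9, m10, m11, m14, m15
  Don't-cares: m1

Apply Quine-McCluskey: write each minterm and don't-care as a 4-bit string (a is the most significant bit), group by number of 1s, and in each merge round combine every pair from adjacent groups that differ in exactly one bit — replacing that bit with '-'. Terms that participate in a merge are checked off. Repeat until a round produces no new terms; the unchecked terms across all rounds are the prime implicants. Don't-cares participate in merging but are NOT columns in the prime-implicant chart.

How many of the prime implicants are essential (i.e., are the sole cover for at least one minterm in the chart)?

Round 0: 0000✓ 0001✓ 0010✓ 0100✓ 0110✓ 0111✓ 1000✓ 1001✓ 1010✓ 1011✓ 1110✓ 1111✓
Round 1: -000✓ -001✓ -010✓ -110✓ -111✓ 0-00✓ 0-10✓ 00-0✓ 000-✓ 01-0✓ 011-✓ 1-10✓ 1-11✓ 10-0✓ 10-1✓ 100-✓ 101-✓ 111-✓
Round 2: --10 -0-0 -00- -11- 0--0 1-1- 10--
PIs = {--10, -0-0, -00-, -11-, 0--0, 1-1-, 10--}
Coverage chart:
  m0: -0-0,-00-,0--0
  m2: --10,-0-0,0--0
  m4: 0--0 ←essential
  m6: --10,-11-,0--0
  m7: -11- ←essential
  m8: -0-0,-00-,10--
  m9: -00-,10--
  m10: --10,-0-0,1-1-,10--
  m11: 1-1-,10--
  m14: --10,-11-,1-1-
  m15: -11-,1-1-
Essential: -11-, 0--0

2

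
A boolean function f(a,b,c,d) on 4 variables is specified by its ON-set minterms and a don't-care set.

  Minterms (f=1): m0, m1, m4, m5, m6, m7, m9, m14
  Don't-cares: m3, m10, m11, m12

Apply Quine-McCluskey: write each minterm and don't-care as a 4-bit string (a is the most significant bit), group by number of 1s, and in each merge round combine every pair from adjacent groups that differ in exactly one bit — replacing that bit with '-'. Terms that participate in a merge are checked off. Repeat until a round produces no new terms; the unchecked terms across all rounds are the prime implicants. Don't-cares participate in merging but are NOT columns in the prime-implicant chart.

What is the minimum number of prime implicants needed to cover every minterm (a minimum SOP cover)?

[col 0] 0000*, 0001*, 0011*, 0100*, 0101*, 0110*, 0111*, 1001*, 1010*, 1011*, 1100*, 1110*
[col 1] -001*, -011*, -100*, -110*, 0-00*, 0-01*, 0-11*, 00-1*, 000-*, 01-0*, 01-1*, 010-*, 011-*, 1-10, 10-1*, 101-, 11-0*
[col 2] -0-1, -1-0, 0--1, 0-0-, 01--
Prime implicants: -0-1, -1-0, 0--1, 0-0-, 01--, 1-10, 101-
PI chart (minterm → PIs covering it):
  0 | 0-0-  (sole → essential)
  1 | -0-1,0--1,0-0-
  4 | -1-0,0-0-,01--
  5 | 0--1,0-0-,01--
  6 | -1-0,01--
  7 | 0--1,01--
  9 | -0-1  (sole → essential)
  14 | -1-0,1-10
Essential prime implicants: -0-1, 0-0-
Petrick residual → -1-0, 0--1
Minimum SOP uses 4 PIs: b'd + bd' + a'd + a'c'

4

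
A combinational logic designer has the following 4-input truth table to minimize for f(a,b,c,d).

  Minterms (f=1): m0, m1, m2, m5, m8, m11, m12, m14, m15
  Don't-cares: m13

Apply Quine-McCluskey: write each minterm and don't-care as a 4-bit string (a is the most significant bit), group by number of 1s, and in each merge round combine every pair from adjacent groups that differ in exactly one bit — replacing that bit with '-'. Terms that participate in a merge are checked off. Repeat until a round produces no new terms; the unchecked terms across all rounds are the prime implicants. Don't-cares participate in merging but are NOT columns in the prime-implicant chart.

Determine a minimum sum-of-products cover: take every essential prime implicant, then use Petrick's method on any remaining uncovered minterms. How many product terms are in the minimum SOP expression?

5

[col 0] 0000*, 0001*, 0010*, 0101*, 1000*, 1011*, 1100*, 1101*, 1110*, 1111*
[col 1] -000, -101, 0-01, 00-0, 000-, 1-00, 1-11, 11-0*, 11-1*, 110-*, 111-*
[col 2] 11--
Prime implicants: -000, -101, 0-01, 00-0, 000-, 1-00, 1-11, 11--
PI chart (minterm → PIs covering it):
  0 | -000,00-0,000-
  1 | 0-01,000-
  2 | 00-0  (sole → essential)
  5 | -101,0-01
  8 | -000,1-00
  11 | 1-11  (sole → essential)
  12 | 1-00,11--
  14 | 11--  (sole → essential)
  15 | 1-11,11--
Essential prime implicants: 00-0, 1-11, 11--
Petrick residual → -000, 0-01
Minimum SOP uses 5 PIs: b'c'd' + a'c'd + a'b'd' + acd + ab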